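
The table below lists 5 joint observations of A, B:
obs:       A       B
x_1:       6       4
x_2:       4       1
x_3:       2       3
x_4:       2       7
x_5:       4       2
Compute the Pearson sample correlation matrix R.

Step 1 — column means:
  mean(A) = (6 + 4 + 2 + 2 + 4) / 5 = 18/5 = 3.6
  mean(B) = (4 + 1 + 3 + 7 + 2) / 5 = 17/5 = 3.4

Step 2 — sample variances and covariances s[i,j] = (1/(n-1)) · Σ_k (x_{k,i} - mean_i) · (x_{k,j} - mean_j), with n-1 = 4:
  s[A,A] = ((2.4)·(2.4) + (0.4)·(0.4) + (-1.6)·(-1.6) + (-1.6)·(-1.6) + (0.4)·(0.4)) / 4 = 11.2/4 = 2.8
  s[A,B] = ((2.4)·(0.6) + (0.4)·(-2.4) + (-1.6)·(-0.4) + (-1.6)·(3.6) + (0.4)·(-1.4)) / 4 = -5.2/4 = -1.3
  s[B,B] = ((0.6)·(0.6) + (-2.4)·(-2.4) + (-0.4)·(-0.4) + (3.6)·(3.6) + (-1.4)·(-1.4)) / 4 = 21.2/4 = 5.3
  Sample standard deviations s_i = √(s[i,i]):
  s(A) = √(2.8) = 1.6733
  s(B) = √(5.3) = 2.3022

Step 3 — r_{ij} = s_{ij} / (s_i · s_j):
  r[A,A] = 1 (diagonal).
  r[A,B] = -1.3 / (1.6733 · 2.3022) = -1.3 / 3.8523 = -0.3375
  r[B,B] = 1 (diagonal).

R is symmetric with unit diagonal. Assembling:

R = [[1, -0.3375],
 [-0.3375, 1]]


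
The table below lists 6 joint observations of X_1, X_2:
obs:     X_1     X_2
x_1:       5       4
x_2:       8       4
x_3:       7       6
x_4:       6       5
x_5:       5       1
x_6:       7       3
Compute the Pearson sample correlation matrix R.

Step 1 — column means:
  mean(X_1) = (5 + 8 + 7 + 6 + 5 + 7) / 6 = 38/6 = 6.3333
  mean(X_2) = (4 + 4 + 6 + 5 + 1 + 3) / 6 = 23/6 = 3.8333

Step 2 — sample variances and covariances s[i,j] = (1/(n-1)) · Σ_k (x_{k,i} - mean_i) · (x_{k,j} - mean_j), with n-1 = 5:
  s[X_1,X_1] = ((-1.3333)·(-1.3333) + (1.6667)·(1.6667) + (0.6667)·(0.6667) + (-0.3333)·(-0.3333) + (-1.3333)·(-1.3333) + (0.6667)·(0.6667)) / 5 = 7.3333/5 = 1.4667
  s[X_1,X_2] = ((-1.3333)·(0.1667) + (1.6667)·(0.1667) + (0.6667)·(2.1667) + (-0.3333)·(1.1667) + (-1.3333)·(-2.8333) + (0.6667)·(-0.8333)) / 5 = 4.3333/5 = 0.8667
  s[X_2,X_2] = ((0.1667)·(0.1667) + (0.1667)·(0.1667) + (2.1667)·(2.1667) + (1.1667)·(1.1667) + (-2.8333)·(-2.8333) + (-0.8333)·(-0.8333)) / 5 = 14.8333/5 = 2.9667
  Sample standard deviations s_i = √(s[i,i]):
  s(X_1) = √(1.4667) = 1.2111
  s(X_2) = √(2.9667) = 1.7224

Step 3 — r_{ij} = s_{ij} / (s_i · s_j):
  r[X_1,X_1] = 1 (diagonal).
  r[X_1,X_2] = 0.8667 / (1.2111 · 1.7224) = 0.8667 / 2.0859 = 0.4155
  r[X_2,X_2] = 1 (diagonal).

R is symmetric with unit diagonal. Assembling:

R = [[1, 0.4155],
 [0.4155, 1]]


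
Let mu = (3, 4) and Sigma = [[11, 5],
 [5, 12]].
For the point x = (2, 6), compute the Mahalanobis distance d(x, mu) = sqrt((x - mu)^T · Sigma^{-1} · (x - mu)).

Step 1 — centre the observation: (x - mu) = (-1, 2).

Step 2 — invert Sigma. det(Sigma) = 11·12 - (5)² = 107.
  Sigma^{-1} = (1/det) · [[d, -b], [-b, a]] = [[0.1121, -0.0467],
 [-0.0467, 0.1028]].

Step 3 — form the quadratic (x - mu)^T · Sigma^{-1} · (x - mu):
  Sigma^{-1} · (x - mu) = (-0.2056, 0.2523).
  (x - mu)^T · [Sigma^{-1} · (x - mu)] = (-1)·(-0.2056) + (2)·(0.2523) = 0.7103.

Step 4 — take square root: d = √(0.7103) ≈ 0.8428.

d(x, mu) = √(0.7103) ≈ 0.8428


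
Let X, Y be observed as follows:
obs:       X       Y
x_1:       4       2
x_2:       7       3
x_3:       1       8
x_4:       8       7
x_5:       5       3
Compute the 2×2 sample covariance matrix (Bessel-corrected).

Step 1 — column means:
  mean(X) = (4 + 7 + 1 + 8 + 5) / 5 = 25/5 = 5
  mean(Y) = (2 + 3 + 8 + 7 + 3) / 5 = 23/5 = 4.6

Step 2 — sample covariance S[i,j] = (1/(n-1)) · Σ_k (x_{k,i} - mean_i) · (x_{k,j} - mean_j), with n-1 = 4.
  S[X,X] = ((-1)·(-1) + (2)·(2) + (-4)·(-4) + (3)·(3) + (0)·(0)) / 4 = 30/4 = 7.5
  S[X,Y] = ((-1)·(-2.6) + (2)·(-1.6) + (-4)·(3.4) + (3)·(2.4) + (0)·(-1.6)) / 4 = -7/4 = -1.75
  S[Y,Y] = ((-2.6)·(-2.6) + (-1.6)·(-1.6) + (3.4)·(3.4) + (2.4)·(2.4) + (-1.6)·(-1.6)) / 4 = 29.2/4 = 7.3

S is symmetric (S[j,i] = S[i,j]). Assembling:

S = [[7.5, -1.75],
 [-1.75, 7.3]]


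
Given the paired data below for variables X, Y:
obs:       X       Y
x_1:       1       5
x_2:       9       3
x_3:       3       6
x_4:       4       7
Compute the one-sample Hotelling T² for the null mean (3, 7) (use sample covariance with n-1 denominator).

Step 1 — sample mean vector:
  mean(X) = (1 + 9 + 3 + 4) / 4 = 17/4 = 4.25
  mean(Y) = (5 + 3 + 6 + 7) / 4 = 21/4 = 5.25
  x̄ = (4.25, 5.25),  deviation x̄ - mu_0 = (4.25, 5.25) - (3, 7) = (1.25, -1.75).

Step 2 — sample covariance matrix, S[i,j] = (1/(n-1)) · Σ_k (x_{k,i} - mean_i) · (x_{k,j} - mean_j), divisor n-1 = 3:
  S[X,X] = ((-3.25)·(-3.25) + (4.75)·(4.75) + (-1.25)·(-1.25) + (-0.25)·(-0.25)) / 3 = 34.75/3 = 11.5833
  S[X,Y] = ((-3.25)·(-0.25) + (4.75)·(-2.25) + (-1.25)·(0.75) + (-0.25)·(1.75)) / 3 = -11.25/3 = -3.75
  S[Y,Y] = ((-0.25)·(-0.25) + (-2.25)·(-2.25) + (0.75)·(0.75) + (1.75)·(1.75)) / 3 = 8.75/3 = 2.9167
  S = [[11.5833, -3.75],
 [-3.75, 2.9167]].

Step 3 — invert S. det(S) = 11.5833·2.9167 - (-3.75)² = 19.7222.
  S^{-1} = (1/det) · [[d, -b], [-b, a]] = [[0.1479, 0.1901],
 [0.1901, 0.5873]].

Step 4 — quadratic form (x̄ - mu_0)^T · S^{-1} · (x̄ - mu_0):
  S^{-1} · (x̄ - mu_0) = (-0.1479, -0.7901),
  (x̄ - mu_0)^T · [...] = (1.25)·(-0.1479) + (-1.75)·(-0.7901) = 1.1979.

Step 5 — scale by n: T² = 4 · 1.1979 = 4.7915.

T² ≈ 4.7915


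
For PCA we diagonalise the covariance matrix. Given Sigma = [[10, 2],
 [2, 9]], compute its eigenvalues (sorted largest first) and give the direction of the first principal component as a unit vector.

Step 1 — characteristic polynomial of 2×2 Sigma:
  det(Sigma - λI) = λ² - trace · λ + det = 0.
  trace = 10 + 9 = 19, det = 10·9 - (2)² = 86.
Step 2 — discriminant:
  Δ = trace² - 4·det = 361 - 344 = 17.
Step 3 — eigenvalues:
  λ = (trace ± √Δ)/2 = (19 ± 4.1231)/2,
  λ_1 = 11.5616,  λ_2 = 7.4384.

Step 4 — unit eigenvector for λ_1: solve (Sigma - λ_1 I)v = 0. First row:
  (10 - 11.5616)·v_x + (2)·v_y = 0, i.e. (-1.5616)·v_x + (2)·v_y = 0,
  so v ∝ (b, λ_1 - a) = (2, 1.5616) = u.
  ||u|| = √((2)² + (1.5616)²) = √(6.4384) ≈ 2.5374,
  v_1 = u/||u|| ≈ (0.7882, 0.6154) (||v_1|| = 1).

λ_1 = 11.5616,  λ_2 = 7.4384;  v_1 ≈ (0.7882, 0.6154)


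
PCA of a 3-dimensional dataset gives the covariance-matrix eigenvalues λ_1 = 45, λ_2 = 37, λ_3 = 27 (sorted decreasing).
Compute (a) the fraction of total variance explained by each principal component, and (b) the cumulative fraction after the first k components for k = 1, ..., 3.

Step 1 — total variance = trace(Sigma) = Σ λ_i = 45 + 37 + 27 = 109.

Step 2 — fraction explained by component i = λ_i / Σ λ:
  PC1: 45/109 = 0.4128
  PC2: 37/109 = 0.3394
  PC3: 27/109 = 0.2477

Step 3 — cumulative fraction after k components = (λ_1 + ... + λ_k) / Σ λ:
  k = 1: 45/109 = 0.4128
  k = 2: (45 + 37)/109 = 82/109 = 0.7523
  k = 3: (45 + 37 + 27)/109 = 109/109 = 1

Summary (fraction, with percent):

explained: PC1 0.4128 (41.28%), PC2 0.3394 (33.94%), PC3 0.2477 (24.77%);  cumulative: 0.4128, 0.7523, 1


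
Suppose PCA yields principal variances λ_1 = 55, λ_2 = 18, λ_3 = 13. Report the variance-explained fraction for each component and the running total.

Step 1 — total variance = trace(Sigma) = Σ λ_i = 55 + 18 + 13 = 86.

Step 2 — fraction explained by component i = λ_i / Σ λ:
  PC1: 55/86 = 0.6395
  PC2: 18/86 = 0.2093
  PC3: 13/86 = 0.1512

Step 3 — cumulative fraction after k components = (λ_1 + ... + λ_k) / Σ λ:
  k = 1: 55/86 = 0.6395
  k = 2: (55 + 18)/86 = 73/86 = 0.8488
  k = 3: (55 + 18 + 13)/86 = 86/86 = 1

Summary (fraction, with percent):

explained: PC1 0.6395 (63.95%), PC2 0.2093 (20.93%), PC3 0.1512 (15.12%);  cumulative: 0.6395, 0.8488, 1


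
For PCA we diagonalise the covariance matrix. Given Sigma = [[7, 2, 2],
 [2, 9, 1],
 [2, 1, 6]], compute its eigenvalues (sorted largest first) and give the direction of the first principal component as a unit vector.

Step 1 — characteristic polynomial p(λ) = det(λI - Sigma) = λ³ - tr·λ² + c_1·λ - det, where tr = trace, c_1 = sum of the principal 2×2 minors, det = det(Sigma):
  tr = 7 + 9 + 6 = 22,
  c_1 = (7·9 - (2)²) + (7·6 - (2)²) + (9·6 - (1)²) = 59 + 38 + 53 = 150,
  det = 7·(9·6 - (1)²) - (2)·((2)·6 - (1)·(2)) + (2)·((2)·(1) - 9·(2)) = 7·(53) - (2)·(10) + (2)·(-16) = 319.
  So p(λ) = λ³ - 22λ² + 150λ - 319.
Step 2 — look for an integer root (rational root theorem: any rational root is an integer divisor of 319). Testing λ = 11:
  p(11) = 1331 - 2662 + 1650 - 319 = 0  ✓
  Dividing out (λ - 11): p(λ) = (λ - 11)(λ² - 11λ + 29).
Step 3 — remaining eigenvalues from the quadratic λ² - 11λ + 29 = 0:
  Δ = 11² - 4·29 = 121 - 116 = 5,  λ = (11 ± √5)/2 = (11 ± 2.2361)/2 ≈ 6.618 or 4.382.
  Sorted: λ_1 = 11,  λ_2 = 6.618,  λ_3 = 4.382  (check: sum = 22 = tr ✓).

Step 4 — unit eigenvector for λ_1 = 11: v spans the null space of (Sigma - λ_1 I), whose rows are
  r_1 = (-4, 2, 2),  r_2 = (2, -2, 1),  r_3 = (2, 1, -5).
  v is orthogonal to every row, so take v ∝ r_1 × r_2 = ((2)·(1) - (2)·(-2), (2)·(2) - (-4)·(1), (-4)·(-2) - (2)·(2)) = (6, 8, 4).
  Rescale (divide by 2): u = (3, 4, 2).
  ||u|| = √((3)² + (4)² + (2)²) = √(29) ≈ 5.3852,  v_1 = u/||u|| ≈ (0.5571, 0.7428, 0.3714) (||v_1|| = 1).

λ_1 = 11,  λ_2 = 6.618,  λ_3 = 4.382;  v_1 ≈ (0.5571, 0.7428, 0.3714)


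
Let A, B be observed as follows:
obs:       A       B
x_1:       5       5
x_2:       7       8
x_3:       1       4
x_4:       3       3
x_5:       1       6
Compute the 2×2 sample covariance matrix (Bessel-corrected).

Step 1 — column means:
  mean(A) = (5 + 7 + 1 + 3 + 1) / 5 = 17/5 = 3.4
  mean(B) = (5 + 8 + 4 + 3 + 6) / 5 = 26/5 = 5.2

Step 2 — sample covariance S[i,j] = (1/(n-1)) · Σ_k (x_{k,i} - mean_i) · (x_{k,j} - mean_j), with n-1 = 4.
  S[A,A] = ((1.6)·(1.6) + (3.6)·(3.6) + (-2.4)·(-2.4) + (-0.4)·(-0.4) + (-2.4)·(-2.4)) / 4 = 27.2/4 = 6.8
  S[A,B] = ((1.6)·(-0.2) + (3.6)·(2.8) + (-2.4)·(-1.2) + (-0.4)·(-2.2) + (-2.4)·(0.8)) / 4 = 11.6/4 = 2.9
  S[B,B] = ((-0.2)·(-0.2) + (2.8)·(2.8) + (-1.2)·(-1.2) + (-2.2)·(-2.2) + (0.8)·(0.8)) / 4 = 14.8/4 = 3.7

S is symmetric (S[j,i] = S[i,j]). Assembling:

S = [[6.8, 2.9],
 [2.9, 3.7]]


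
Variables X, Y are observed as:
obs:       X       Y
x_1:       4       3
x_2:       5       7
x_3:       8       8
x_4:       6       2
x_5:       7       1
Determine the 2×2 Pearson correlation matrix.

Step 1 — column means:
  mean(X) = (4 + 5 + 8 + 6 + 7) / 5 = 30/5 = 6
  mean(Y) = (3 + 7 + 8 + 2 + 1) / 5 = 21/5 = 4.2

Step 2 — sample variances and covariances s[i,j] = (1/(n-1)) · Σ_k (x_{k,i} - mean_i) · (x_{k,j} - mean_j), with n-1 = 4:
  s[X,X] = ((-2)·(-2) + (-1)·(-1) + (2)·(2) + (0)·(0) + (1)·(1)) / 4 = 10/4 = 2.5
  s[X,Y] = ((-2)·(-1.2) + (-1)·(2.8) + (2)·(3.8) + (0)·(-2.2) + (1)·(-3.2)) / 4 = 4/4 = 1
  s[Y,Y] = ((-1.2)·(-1.2) + (2.8)·(2.8) + (3.8)·(3.8) + (-2.2)·(-2.2) + (-3.2)·(-3.2)) / 4 = 38.8/4 = 9.7
  Sample standard deviations s_i = √(s[i,i]):
  s(X) = √(2.5) = 1.5811
  s(Y) = √(9.7) = 3.1145

Step 3 — r_{ij} = s_{ij} / (s_i · s_j):
  r[X,X] = 1 (diagonal).
  r[X,Y] = 1 / (1.5811 · 3.1145) = 1 / 4.9244 = 0.2031
  r[Y,Y] = 1 (diagonal).

R is symmetric with unit diagonal. Assembling:

R = [[1, 0.2031],
 [0.2031, 1]]


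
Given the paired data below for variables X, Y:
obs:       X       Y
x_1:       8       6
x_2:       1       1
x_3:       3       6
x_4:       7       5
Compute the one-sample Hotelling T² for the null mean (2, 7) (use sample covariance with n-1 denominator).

Step 1 — sample mean vector:
  mean(X) = (8 + 1 + 3 + 7) / 4 = 19/4 = 4.75
  mean(Y) = (6 + 1 + 6 + 5) / 4 = 18/4 = 4.5
  x̄ = (4.75, 4.5),  deviation x̄ - mu_0 = (4.75, 4.5) - (2, 7) = (2.75, -2.5).

Step 2 — sample covariance matrix, S[i,j] = (1/(n-1)) · Σ_k (x_{k,i} - mean_i) · (x_{k,j} - mean_j), divisor n-1 = 3:
  S[X,X] = ((3.25)·(3.25) + (-3.75)·(-3.75) + (-1.75)·(-1.75) + (2.25)·(2.25)) / 3 = 32.75/3 = 10.9167
  S[X,Y] = ((3.25)·(1.5) + (-3.75)·(-3.5) + (-1.75)·(1.5) + (2.25)·(0.5)) / 3 = 16.5/3 = 5.5
  S[Y,Y] = ((1.5)·(1.5) + (-3.5)·(-3.5) + (1.5)·(1.5) + (0.5)·(0.5)) / 3 = 17/3 = 5.6667
  S = [[10.9167, 5.5],
 [5.5, 5.6667]].

Step 3 — invert S. det(S) = 10.9167·5.6667 - (5.5)² = 31.6111.
  S^{-1} = (1/det) · [[d, -b], [-b, a]] = [[0.1793, -0.174],
 [-0.174, 0.3453]].

Step 4 — quadratic form (x̄ - mu_0)^T · S^{-1} · (x̄ - mu_0):
  S^{-1} · (x̄ - mu_0) = (0.9279, -1.3418),
  (x̄ - mu_0)^T · [...] = (2.75)·(0.9279) + (-2.5)·(-1.3418) = 5.9064.

Step 5 — scale by n: T² = 4 · 5.9064 = 23.6257.

T² ≈ 23.6257


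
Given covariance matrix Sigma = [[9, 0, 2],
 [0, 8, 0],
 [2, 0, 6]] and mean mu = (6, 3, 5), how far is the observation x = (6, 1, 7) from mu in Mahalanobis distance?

Step 1 — centre the observation: (x - mu) = (0, -2, 2).

Step 2 — invert Sigma (cofactor / det for 3×3, or solve directly):
  Sigma^{-1} = [[0.12, 0, -0.04],
 [0, 0.125, 0],
 [-0.04, 0, 0.18]].

Step 3 — form the quadratic (x - mu)^T · Sigma^{-1} · (x - mu):
  Sigma^{-1} · (x - mu) = (-0.08, -0.25, 0.36).
  (x - mu)^T · [Sigma^{-1} · (x - mu)] = (0)·(-0.08) + (-2)·(-0.25) + (2)·(0.36) = 1.22.

Step 4 — take square root: d = √(1.22) ≈ 1.1045.

d(x, mu) = √(1.22) ≈ 1.1045


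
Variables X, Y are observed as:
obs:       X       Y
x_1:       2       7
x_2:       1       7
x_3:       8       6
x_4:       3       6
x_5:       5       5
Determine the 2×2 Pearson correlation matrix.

Step 1 — column means:
  mean(X) = (2 + 1 + 8 + 3 + 5) / 5 = 19/5 = 3.8
  mean(Y) = (7 + 7 + 6 + 6 + 5) / 5 = 31/5 = 6.2

Step 2 — sample variances and covariances s[i,j] = (1/(n-1)) · Σ_k (x_{k,i} - mean_i) · (x_{k,j} - mean_j), with n-1 = 4:
  s[X,X] = ((-1.8)·(-1.8) + (-2.8)·(-2.8) + (4.2)·(4.2) + (-0.8)·(-0.8) + (1.2)·(1.2)) / 4 = 30.8/4 = 7.7
  s[X,Y] = ((-1.8)·(0.8) + (-2.8)·(0.8) + (4.2)·(-0.2) + (-0.8)·(-0.2) + (1.2)·(-1.2)) / 4 = -5.8/4 = -1.45
  s[Y,Y] = ((0.8)·(0.8) + (0.8)·(0.8) + (-0.2)·(-0.2) + (-0.2)·(-0.2) + (-1.2)·(-1.2)) / 4 = 2.8/4 = 0.7
  Sample standard deviations s_i = √(s[i,i]):
  s(X) = √(7.7) = 2.7749
  s(Y) = √(0.7) = 0.8367

Step 3 — r_{ij} = s_{ij} / (s_i · s_j):
  r[X,X] = 1 (diagonal).
  r[X,Y] = -1.45 / (2.7749 · 0.8367) = -1.45 / 2.3216 = -0.6246
  r[Y,Y] = 1 (diagonal).

R is symmetric with unit diagonal. Assembling:

R = [[1, -0.6246],
 [-0.6246, 1]]


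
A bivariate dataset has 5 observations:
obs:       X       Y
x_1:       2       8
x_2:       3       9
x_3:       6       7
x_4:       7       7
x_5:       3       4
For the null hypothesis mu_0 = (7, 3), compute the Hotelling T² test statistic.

Step 1 — sample mean vector:
  mean(X) = (2 + 3 + 6 + 7 + 3) / 5 = 21/5 = 4.2
  mean(Y) = (8 + 9 + 7 + 7 + 4) / 5 = 35/5 = 7
  x̄ = (4.2, 7),  deviation x̄ - mu_0 = (4.2, 7) - (7, 3) = (-2.8, 4).

Step 2 — sample covariance matrix, S[i,j] = (1/(n-1)) · Σ_k (x_{k,i} - mean_i) · (x_{k,j} - mean_j), divisor n-1 = 4:
  S[X,X] = ((-2.2)·(-2.2) + (-1.2)·(-1.2) + (1.8)·(1.8) + (2.8)·(2.8) + (-1.2)·(-1.2)) / 4 = 18.8/4 = 4.7
  S[X,Y] = ((-2.2)·(1) + (-1.2)·(2) + (1.8)·(0) + (2.8)·(0) + (-1.2)·(-3)) / 4 = -1/4 = -0.25
  S[Y,Y] = ((1)·(1) + (2)·(2) + (0)·(0) + (0)·(0) + (-3)·(-3)) / 4 = 14/4 = 3.5
  S = [[4.7, -0.25],
 [-0.25, 3.5]].

Step 3 — invert S. det(S) = 4.7·3.5 - (-0.25)² = 16.3875.
  S^{-1} = (1/det) · [[d, -b], [-b, a]] = [[0.2136, 0.0153],
 [0.0153, 0.2868]].

Step 4 — quadratic form (x̄ - mu_0)^T · S^{-1} · (x̄ - mu_0):
  S^{-1} · (x̄ - mu_0) = (-0.537, 1.1045),
  (x̄ - mu_0)^T · [...] = (-2.8)·(-0.537) + (4)·(1.1045) = 5.9216.

Step 5 — scale by n: T² = 5 · 5.9216 = 29.6079.

T² ≈ 29.6079


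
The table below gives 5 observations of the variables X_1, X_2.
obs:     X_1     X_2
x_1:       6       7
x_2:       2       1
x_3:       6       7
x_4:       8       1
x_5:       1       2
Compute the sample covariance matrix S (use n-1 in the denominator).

Step 1 — column means:
  mean(X_1) = (6 + 2 + 6 + 8 + 1) / 5 = 23/5 = 4.6
  mean(X_2) = (7 + 1 + 7 + 1 + 2) / 5 = 18/5 = 3.6

Step 2 — sample covariance S[i,j] = (1/(n-1)) · Σ_k (x_{k,i} - mean_i) · (x_{k,j} - mean_j), with n-1 = 4.
  S[X_1,X_1] = ((1.4)·(1.4) + (-2.6)·(-2.6) + (1.4)·(1.4) + (3.4)·(3.4) + (-3.6)·(-3.6)) / 4 = 35.2/4 = 8.8
  S[X_1,X_2] = ((1.4)·(3.4) + (-2.6)·(-2.6) + (1.4)·(3.4) + (3.4)·(-2.6) + (-3.6)·(-1.6)) / 4 = 13.2/4 = 3.3
  S[X_2,X_2] = ((3.4)·(3.4) + (-2.6)·(-2.6) + (3.4)·(3.4) + (-2.6)·(-2.6) + (-1.6)·(-1.6)) / 4 = 39.2/4 = 9.8

S is symmetric (S[j,i] = S[i,j]). Assembling:

S = [[8.8, 3.3],
 [3.3, 9.8]]


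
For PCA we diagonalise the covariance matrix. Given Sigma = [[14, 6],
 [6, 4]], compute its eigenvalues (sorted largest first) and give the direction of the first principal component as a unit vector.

Step 1 — characteristic polynomial of 2×2 Sigma:
  det(Sigma - λI) = λ² - trace · λ + det = 0.
  trace = 14 + 4 = 18, det = 14·4 - (6)² = 20.
Step 2 — discriminant:
  Δ = trace² - 4·det = 324 - 80 = 244.
Step 3 — eigenvalues:
  λ = (trace ± √Δ)/2 = (18 ± 15.6205)/2,
  λ_1 = 16.8102,  λ_2 = 1.1898.

Step 4 — unit eigenvector for λ_1: solve (Sigma - λ_1 I)v = 0. First row:
  (14 - 16.8102)·v_x + (6)·v_y = 0, i.e. (-2.8102)·v_x + (6)·v_y = 0,
  so v ∝ (b, λ_1 - a) = (6, 2.8102) = u.
  ||u|| = √((6)² + (2.8102)²) = √(43.8975) ≈ 6.6255,
  v_1 = u/||u|| ≈ (0.9056, 0.4242) (||v_1|| = 1).

λ_1 = 16.8102,  λ_2 = 1.1898;  v_1 ≈ (0.9056, 0.4242)


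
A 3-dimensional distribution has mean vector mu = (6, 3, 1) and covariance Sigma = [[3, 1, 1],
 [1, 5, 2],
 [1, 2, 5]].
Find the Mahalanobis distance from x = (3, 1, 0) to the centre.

Step 1 — centre the observation: (x - mu) = (-3, -2, -1).

Step 2 — invert Sigma (cofactor / det for 3×3, or solve directly):
  Sigma^{-1} = [[0.3684, -0.0526, -0.0526],
 [-0.0526, 0.2456, -0.0877],
 [-0.0526, -0.0877, 0.2456]].

Step 3 — form the quadratic (x - mu)^T · Sigma^{-1} · (x - mu):
  Sigma^{-1} · (x - mu) = (-0.9474, -0.2456, 0.0877).
  (x - mu)^T · [Sigma^{-1} · (x - mu)] = (-3)·(-0.9474) + (-2)·(-0.2456) + (-1)·(0.0877) = 3.2456.

Step 4 — take square root: d = √(3.2456) ≈ 1.8016.

d(x, mu) = √(3.2456) ≈ 1.8016


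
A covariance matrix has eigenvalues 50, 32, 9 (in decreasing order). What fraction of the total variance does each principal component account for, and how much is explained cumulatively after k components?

Step 1 — total variance = trace(Sigma) = Σ λ_i = 50 + 32 + 9 = 91.

Step 2 — fraction explained by component i = λ_i / Σ λ:
  PC1: 50/91 = 0.5495
  PC2: 32/91 = 0.3516
  PC3: 9/91 = 0.0989

Step 3 — cumulative fraction after k components = (λ_1 + ... + λ_k) / Σ λ:
  k = 1: 50/91 = 0.5495
  k = 2: (50 + 32)/91 = 82/91 = 0.9011
  k = 3: (50 + 32 + 9)/91 = 91/91 = 1

Summary (fraction, with percent):

explained: PC1 0.5495 (54.95%), PC2 0.3516 (35.16%), PC3 0.0989 (9.89%);  cumulative: 0.5495, 0.9011, 1


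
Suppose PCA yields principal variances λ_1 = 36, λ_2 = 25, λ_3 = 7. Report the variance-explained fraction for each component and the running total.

Step 1 — total variance = trace(Sigma) = Σ λ_i = 36 + 25 + 7 = 68.

Step 2 — fraction explained by component i = λ_i / Σ λ:
  PC1: 36/68 = 0.5294
  PC2: 25/68 = 0.3676
  PC3: 7/68 = 0.1029

Step 3 — cumulative fraction after k components = (λ_1 + ... + λ_k) / Σ λ:
  k = 1: 36/68 = 0.5294
  k = 2: (36 + 25)/68 = 61/68 = 0.8971
  k = 3: (36 + 25 + 7)/68 = 68/68 = 1

Summary (fraction, with percent):

explained: PC1 0.5294 (52.94%), PC2 0.3676 (36.76%), PC3 0.1029 (10.29%);  cumulative: 0.5294, 0.8971, 1


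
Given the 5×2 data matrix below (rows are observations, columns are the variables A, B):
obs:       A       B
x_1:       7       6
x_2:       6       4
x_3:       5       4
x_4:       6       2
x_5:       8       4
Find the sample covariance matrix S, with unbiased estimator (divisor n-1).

Step 1 — column means:
  mean(A) = (7 + 6 + 5 + 6 + 8) / 5 = 32/5 = 6.4
  mean(B) = (6 + 4 + 4 + 2 + 4) / 5 = 20/5 = 4

Step 2 — sample covariance S[i,j] = (1/(n-1)) · Σ_k (x_{k,i} - mean_i) · (x_{k,j} - mean_j), with n-1 = 4.
  S[A,A] = ((0.6)·(0.6) + (-0.4)·(-0.4) + (-1.4)·(-1.4) + (-0.4)·(-0.4) + (1.6)·(1.6)) / 4 = 5.2/4 = 1.3
  S[A,B] = ((0.6)·(2) + (-0.4)·(0) + (-1.4)·(0) + (-0.4)·(-2) + (1.6)·(0)) / 4 = 2/4 = 0.5
  S[B,B] = ((2)·(2) + (0)·(0) + (0)·(0) + (-2)·(-2) + (0)·(0)) / 4 = 8/4 = 2

S is symmetric (S[j,i] = S[i,j]). Assembling:

S = [[1.3, 0.5],
 [0.5, 2]]


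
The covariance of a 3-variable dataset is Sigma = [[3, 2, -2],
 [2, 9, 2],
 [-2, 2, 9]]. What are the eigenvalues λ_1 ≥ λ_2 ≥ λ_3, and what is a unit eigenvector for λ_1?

Step 1 — characteristic polynomial p(λ) = det(λI - Sigma) = λ³ - tr·λ² + c_1·λ - det, where tr = trace, c_1 = sum of the principal 2×2 minors, det = det(Sigma):
  tr = 3 + 9 + 9 = 21,
  c_1 = (3·9 - (2)²) + (3·9 - (-2)²) + (9·9 - (2)²) = 23 + 23 + 77 = 123,
  det = 3·(9·9 - (2)²) - (2)·((2)·9 - (2)·(-2)) + (-2)·((2)·(2) - 9·(-2)) = 3·(77) - (2)·(22) + (-2)·(22) = 143.
  So p(λ) = λ³ - 21λ² + 123λ - 143.
Step 2 — look for an integer root (rational root theorem: any rational root is an integer divisor of 143). Testing λ = 11:
  p(11) = 1331 - 2541 + 1353 - 143 = 0  ✓
  Dividing out (λ - 11): p(λ) = (λ - 11)(λ² - 10λ + 13).
Step 3 — remaining eigenvalues from the quadratic λ² - 10λ + 13 = 0:
  Δ = 10² - 4·13 = 100 - 52 = 48,  λ = (10 ± √48)/2 = (10 ± 6.9282)/2 ≈ 8.4641 or 1.5359.
  Sorted: λ_1 = 11,  λ_2 = 8.4641,  λ_3 = 1.5359  (check: sum = 21 = tr ✓).

Step 4 — unit eigenvector for λ_1 = 11: v spans the null space of (Sigma - λ_1 I), whose rows are
  r_1 = (-8, 2, -2),  r_2 = (2, -2, 2),  r_3 = (-2, 2, -2).
  v is orthogonal to every row, so take v ∝ r_1 × r_2 = ((2)·(2) - (-2)·(-2), (-2)·(2) - (-8)·(2), (-8)·(-2) - (2)·(2)) = (0, 12, 12).
  Rescale (divide by 12): u = (0, 1, 1).
  ||u|| = √((0)² + (1)² + (1)²) = √(2) ≈ 1.4142,  v_1 = u/||u|| ≈ (0, 0.7071, 0.7071) (||v_1|| = 1).

λ_1 = 11,  λ_2 = 8.4641,  λ_3 = 1.5359;  v_1 ≈ (0, 0.7071, 0.7071)


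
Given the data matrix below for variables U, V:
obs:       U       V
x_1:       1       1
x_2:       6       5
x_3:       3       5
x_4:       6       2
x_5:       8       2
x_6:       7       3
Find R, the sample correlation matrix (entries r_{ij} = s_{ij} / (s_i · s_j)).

Step 1 — column means:
  mean(U) = (1 + 6 + 3 + 6 + 8 + 7) / 6 = 31/6 = 5.1667
  mean(V) = (1 + 5 + 5 + 2 + 2 + 3) / 6 = 18/6 = 3

Step 2 — sample variances and covariances s[i,j] = (1/(n-1)) · Σ_k (x_{k,i} - mean_i) · (x_{k,j} - mean_j), with n-1 = 5:
  s[U,U] = ((-4.1667)·(-4.1667) + (0.8333)·(0.8333) + (-2.1667)·(-2.1667) + (0.8333)·(0.8333) + (2.8333)·(2.8333) + (1.8333)·(1.8333)) / 5 = 34.8333/5 = 6.9667
  s[U,V] = ((-4.1667)·(-2) + (0.8333)·(2) + (-2.1667)·(2) + (0.8333)·(-1) + (2.8333)·(-1) + (1.8333)·(0)) / 5 = 2/5 = 0.4
  s[V,V] = ((-2)·(-2) + (2)·(2) + (2)·(2) + (-1)·(-1) + (-1)·(-1) + (0)·(0)) / 5 = 14/5 = 2.8
  Sample standard deviations s_i = √(s[i,i]):
  s(U) = √(6.9667) = 2.6394
  s(V) = √(2.8) = 1.6733

Step 3 — r_{ij} = s_{ij} / (s_i · s_j):
  r[U,U] = 1 (diagonal).
  r[U,V] = 0.4 / (2.6394 · 1.6733) = 0.4 / 4.4166 = 0.0906
  r[V,V] = 1 (diagonal).

R is symmetric with unit diagonal. Assembling:

R = [[1, 0.0906],
 [0.0906, 1]]


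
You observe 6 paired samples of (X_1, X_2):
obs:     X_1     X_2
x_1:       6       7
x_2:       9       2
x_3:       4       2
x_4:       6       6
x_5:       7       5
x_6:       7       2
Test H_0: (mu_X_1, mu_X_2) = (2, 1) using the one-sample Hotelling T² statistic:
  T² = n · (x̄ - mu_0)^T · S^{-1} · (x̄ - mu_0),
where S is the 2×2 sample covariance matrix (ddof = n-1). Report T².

Step 1 — sample mean vector:
  mean(X_1) = (6 + 9 + 4 + 6 + 7 + 7) / 6 = 39/6 = 6.5
  mean(X_2) = (7 + 2 + 2 + 6 + 5 + 2) / 6 = 24/6 = 4
  x̄ = (6.5, 4),  deviation x̄ - mu_0 = (6.5, 4) - (2, 1) = (4.5, 3).

Step 2 — sample covariance matrix, S[i,j] = (1/(n-1)) · Σ_k (x_{k,i} - mean_i) · (x_{k,j} - mean_j), divisor n-1 = 5:
  S[X_1,X_1] = ((-0.5)·(-0.5) + (2.5)·(2.5) + (-2.5)·(-2.5) + (-0.5)·(-0.5) + (0.5)·(0.5) + (0.5)·(0.5)) / 5 = 13.5/5 = 2.7
  S[X_1,X_2] = ((-0.5)·(3) + (2.5)·(-2) + (-2.5)·(-2) + (-0.5)·(2) + (0.5)·(1) + (0.5)·(-2)) / 5 = -3/5 = -0.6
  S[X_2,X_2] = ((3)·(3) + (-2)·(-2) + (-2)·(-2) + (2)·(2) + (1)·(1) + (-2)·(-2)) / 5 = 26/5 = 5.2
  S = [[2.7, -0.6],
 [-0.6, 5.2]].

Step 3 — invert S. det(S) = 2.7·5.2 - (-0.6)² = 13.68.
  S^{-1} = (1/det) · [[d, -b], [-b, a]] = [[0.3801, 0.0439],
 [0.0439, 0.1974]].

Step 4 — quadratic form (x̄ - mu_0)^T · S^{-1} · (x̄ - mu_0):
  S^{-1} · (x̄ - mu_0) = (1.8421, 0.7895),
  (x̄ - mu_0)^T · [...] = (4.5)·(1.8421) + (3)·(0.7895) = 10.6579.

Step 5 — scale by n: T² = 6 · 10.6579 = 63.9474.

T² ≈ 63.9474


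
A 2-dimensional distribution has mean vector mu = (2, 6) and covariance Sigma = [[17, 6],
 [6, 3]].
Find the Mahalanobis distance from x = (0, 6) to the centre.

Step 1 — centre the observation: (x - mu) = (-2, 0).

Step 2 — invert Sigma. det(Sigma) = 17·3 - (6)² = 15.
  Sigma^{-1} = (1/det) · [[d, -b], [-b, a]] = [[0.2, -0.4],
 [-0.4, 1.1333]].

Step 3 — form the quadratic (x - mu)^T · Sigma^{-1} · (x - mu):
  Sigma^{-1} · (x - mu) = (-0.4, 0.8).
  (x - mu)^T · [Sigma^{-1} · (x - mu)] = (-2)·(-0.4) + (0)·(0.8) = 0.8.

Step 4 — take square root: d = √(0.8) ≈ 0.8944.

d(x, mu) = √(0.8) ≈ 0.8944


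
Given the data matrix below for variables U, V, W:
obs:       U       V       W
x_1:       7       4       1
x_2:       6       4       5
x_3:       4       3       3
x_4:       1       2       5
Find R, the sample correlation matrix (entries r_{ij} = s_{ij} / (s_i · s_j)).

Step 1 — column means:
  mean(U) = (7 + 6 + 4 + 1) / 4 = 18/4 = 4.5
  mean(V) = (4 + 4 + 3 + 2) / 4 = 13/4 = 3.25
  mean(W) = (1 + 5 + 3 + 5) / 4 = 14/4 = 3.5

Step 2 — sample variances and covariances s[i,j] = (1/(n-1)) · Σ_k (x_{k,i} - mean_i) · (x_{k,j} - mean_j), with n-1 = 3:
  s[U,U] = ((2.5)·(2.5) + (1.5)·(1.5) + (-0.5)·(-0.5) + (-3.5)·(-3.5)) / 3 = 21/3 = 7
  s[U,V] = ((2.5)·(0.75) + (1.5)·(0.75) + (-0.5)·(-0.25) + (-3.5)·(-1.25)) / 3 = 7.5/3 = 2.5
  s[U,W] = ((2.5)·(-2.5) + (1.5)·(1.5) + (-0.5)·(-0.5) + (-3.5)·(1.5)) / 3 = -9/3 = -3
  s[V,V] = ((0.75)·(0.75) + (0.75)·(0.75) + (-0.25)·(-0.25) + (-1.25)·(-1.25)) / 3 = 2.75/3 = 0.9167
  s[V,W] = ((0.75)·(-2.5) + (0.75)·(1.5) + (-0.25)·(-0.5) + (-1.25)·(1.5)) / 3 = -2.5/3 = -0.8333
  s[W,W] = ((-2.5)·(-2.5) + (1.5)·(1.5) + (-0.5)·(-0.5) + (1.5)·(1.5)) / 3 = 11/3 = 3.6667
  Sample standard deviations s_i = √(s[i,i]):
  s(U) = √(7) = 2.6458
  s(V) = √(0.9167) = 0.9574
  s(W) = √(3.6667) = 1.9149

Step 3 — r_{ij} = s_{ij} / (s_i · s_j):
  r[U,U] = 1 (diagonal).
  r[U,V] = 2.5 / (2.6458 · 0.9574) = 2.5 / 2.5331 = 0.9869
  r[U,W] = -3 / (2.6458 · 1.9149) = -3 / 5.0662 = -0.5922
  r[V,V] = 1 (diagonal).
  r[V,W] = -0.8333 / (0.9574 · 1.9149) = -0.8333 / 1.8333 = -0.4545
  r[W,W] = 1 (diagonal).

R is symmetric with unit diagonal. Assembling:

R = [[1, 0.9869, -0.5922],
 [0.9869, 1, -0.4545],
 [-0.5922, -0.4545, 1]]


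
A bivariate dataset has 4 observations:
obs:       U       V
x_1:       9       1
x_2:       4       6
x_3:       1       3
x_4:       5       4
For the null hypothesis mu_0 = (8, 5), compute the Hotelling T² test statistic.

Step 1 — sample mean vector:
  mean(U) = (9 + 4 + 1 + 5) / 4 = 19/4 = 4.75
  mean(V) = (1 + 6 + 3 + 4) / 4 = 14/4 = 3.5
  x̄ = (4.75, 3.5),  deviation x̄ - mu_0 = (4.75, 3.5) - (8, 5) = (-3.25, -1.5).

Step 2 — sample covariance matrix, S[i,j] = (1/(n-1)) · Σ_k (x_{k,i} - mean_i) · (x_{k,j} - mean_j), divisor n-1 = 3:
  S[U,U] = ((4.25)·(4.25) + (-0.75)·(-0.75) + (-3.75)·(-3.75) + (0.25)·(0.25)) / 3 = 32.75/3 = 10.9167
  S[U,V] = ((4.25)·(-2.5) + (-0.75)·(2.5) + (-3.75)·(-0.5) + (0.25)·(0.5)) / 3 = -10.5/3 = -3.5
  S[V,V] = ((-2.5)·(-2.5) + (2.5)·(2.5) + (-0.5)·(-0.5) + (0.5)·(0.5)) / 3 = 13/3 = 4.3333
  S = [[10.9167, -3.5],
 [-3.5, 4.3333]].

Step 3 — invert S. det(S) = 10.9167·4.3333 - (-3.5)² = 35.0556.
  S^{-1} = (1/det) · [[d, -b], [-b, a]] = [[0.1236, 0.0998],
 [0.0998, 0.3114]].

Step 4 — quadratic form (x̄ - mu_0)^T · S^{-1} · (x̄ - mu_0):
  S^{-1} · (x̄ - mu_0) = (-0.5515, -0.7916),
  (x̄ - mu_0)^T · [...] = (-3.25)·(-0.5515) + (-1.5)·(-0.7916) = 2.9798.

Step 5 — scale by n: T² = 4 · 2.9798 = 11.9192.

T² ≈ 11.9192


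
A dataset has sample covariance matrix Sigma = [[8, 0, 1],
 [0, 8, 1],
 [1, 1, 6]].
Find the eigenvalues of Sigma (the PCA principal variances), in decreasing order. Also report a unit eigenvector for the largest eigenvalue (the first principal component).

Step 1 — characteristic polynomial p(λ) = det(λI - Sigma) = λ³ - tr·λ² + c_1·λ - det, where tr = trace, c_1 = sum of the principal 2×2 minors, det = det(Sigma):
  tr = 8 + 8 + 6 = 22,
  c_1 = (8·8 - (0)²) + (8·6 - (1)²) + (8·6 - (1)²) = 64 + 47 + 47 = 158,
  det = 8·(8·6 - (1)²) - (0)·((0)·6 - (1)·(1)) + (1)·((0)·(1) - 8·(1)) = 8·(47) - (0)·(-1) + (1)·(-8) = 368.
  So p(λ) = λ³ - 22λ² + 158λ - 368.
Step 2 — look for an integer root (rational root theorem: any rational root is an integer divisor of 368). Testing λ = 8:
  p(8) = 512 - 1408 + 1264 - 368 = 0  ✓
  Dividing out (λ - 8): p(λ) = (λ - 8)(λ² - 14λ + 46).
Step 3 — remaining eigenvalues from the quadratic λ² - 14λ + 46 = 0:
  Δ = 14² - 4·46 = 196 - 184 = 12,  λ = (14 ± √12)/2 = (14 ± 3.4641)/2 ≈ 8.7321 or 5.2679.
  Sorted: λ_1 = 8.7321,  λ_2 = 8,  λ_3 = 5.2679  (check: sum = 22 = tr ✓).

Step 4 — unit eigenvector for λ_1 ≈ 8.7321: v spans the null space of (Sigma - λ_1 I), whose rows are
  r_1 = (-0.7321, 0, 1),  r_2 = (0, -0.7321, 1),  r_3 = (1, 1, -2.7321).
  v is orthogonal to every row, so take v ∝ r_1 × r_2 = ((0)·(1) - (1)·(-0.7321), (1)·(0) - (-0.7321)·(1), (-0.7321)·(-0.7321) - (0)·(0)) ≈ (0.7321, 0.7321, 0.5359).
  Let u = (0.7321, 0.7321, 0.5359).
  ||u|| = √((0.7321)² + (0.7321)² + (0.5359)²) = √(1.359) ≈ 1.1658,  v_1 = u/||u|| ≈ (0.628, 0.628, 0.4597) (||v_1|| = 1).

λ_1 = 8.7321,  λ_2 = 8,  λ_3 = 5.2679;  v_1 ≈ (0.628, 0.628, 0.4597)


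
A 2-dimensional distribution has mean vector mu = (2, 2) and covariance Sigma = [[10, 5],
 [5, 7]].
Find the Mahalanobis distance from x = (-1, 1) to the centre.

Step 1 — centre the observation: (x - mu) = (-3, -1).

Step 2 — invert Sigma. det(Sigma) = 10·7 - (5)² = 45.
  Sigma^{-1} = (1/det) · [[d, -b], [-b, a]] = [[0.1556, -0.1111],
 [-0.1111, 0.2222]].

Step 3 — form the quadratic (x - mu)^T · Sigma^{-1} · (x - mu):
  Sigma^{-1} · (x - mu) = (-0.3556, 0.1111).
  (x - mu)^T · [Sigma^{-1} · (x - mu)] = (-3)·(-0.3556) + (-1)·(0.1111) = 0.9556.

Step 4 — take square root: d = √(0.9556) ≈ 0.9775.

d(x, mu) = √(0.9556) ≈ 0.9775


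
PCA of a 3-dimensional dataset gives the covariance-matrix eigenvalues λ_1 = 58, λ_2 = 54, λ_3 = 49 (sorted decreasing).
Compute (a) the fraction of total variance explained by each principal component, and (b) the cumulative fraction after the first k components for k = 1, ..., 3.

Step 1 — total variance = trace(Sigma) = Σ λ_i = 58 + 54 + 49 = 161.

Step 2 — fraction explained by component i = λ_i / Σ λ:
  PC1: 58/161 = 0.3602
  PC2: 54/161 = 0.3354
  PC3: 49/161 = 0.3043

Step 3 — cumulative fraction after k components = (λ_1 + ... + λ_k) / Σ λ:
  k = 1: 58/161 = 0.3602
  k = 2: (58 + 54)/161 = 112/161 = 0.6957
  k = 3: (58 + 54 + 49)/161 = 161/161 = 1

Summary (fraction, with percent):

explained: PC1 0.3602 (36.02%), PC2 0.3354 (33.54%), PC3 0.3043 (30.43%);  cumulative: 0.3602, 0.6957, 1


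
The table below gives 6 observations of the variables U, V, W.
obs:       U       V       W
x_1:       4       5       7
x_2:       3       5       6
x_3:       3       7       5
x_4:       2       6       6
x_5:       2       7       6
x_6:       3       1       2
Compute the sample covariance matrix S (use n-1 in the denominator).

Step 1 — column means:
  mean(U) = (4 + 3 + 3 + 2 + 2 + 3) / 6 = 17/6 = 2.8333
  mean(V) = (5 + 5 + 7 + 6 + 7 + 1) / 6 = 31/6 = 5.1667
  mean(W) = (7 + 6 + 5 + 6 + 6 + 2) / 6 = 32/6 = 5.3333

Step 2 — sample covariance S[i,j] = (1/(n-1)) · Σ_k (x_{k,i} - mean_i) · (x_{k,j} - mean_j), with n-1 = 5.
  S[U,U] = ((1.1667)·(1.1667) + (0.1667)·(0.1667) + (0.1667)·(0.1667) + (-0.8333)·(-0.8333) + (-0.8333)·(-0.8333) + (0.1667)·(0.1667)) / 5 = 2.8333/5 = 0.5667
  S[U,V] = ((1.1667)·(-0.1667) + (0.1667)·(-0.1667) + (0.1667)·(1.8333) + (-0.8333)·(0.8333) + (-0.8333)·(1.8333) + (0.1667)·(-4.1667)) / 5 = -2.8333/5 = -0.5667
  S[U,W] = ((1.1667)·(1.6667) + (0.1667)·(0.6667) + (0.1667)·(-0.3333) + (-0.8333)·(0.6667) + (-0.8333)·(0.6667) + (0.1667)·(-3.3333)) / 5 = 0.3333/5 = 0.0667
  S[V,V] = ((-0.1667)·(-0.1667) + (-0.1667)·(-0.1667) + (1.8333)·(1.8333) + (0.8333)·(0.8333) + (1.8333)·(1.8333) + (-4.1667)·(-4.1667)) / 5 = 24.8333/5 = 4.9667
  S[V,W] = ((-0.1667)·(1.6667) + (-0.1667)·(0.6667) + (1.8333)·(-0.3333) + (0.8333)·(0.6667) + (1.8333)·(0.6667) + (-4.1667)·(-3.3333)) / 5 = 14.6667/5 = 2.9333
  S[W,W] = ((1.6667)·(1.6667) + (0.6667)·(0.6667) + (-0.3333)·(-0.3333) + (0.6667)·(0.6667) + (0.6667)·(0.6667) + (-3.3333)·(-3.3333)) / 5 = 15.3333/5 = 3.0667

S is symmetric (S[j,i] = S[i,j]). Assembling:

S = [[0.5667, -0.5667, 0.0667],
 [-0.5667, 4.9667, 2.9333],
 [0.0667, 2.9333, 3.0667]]


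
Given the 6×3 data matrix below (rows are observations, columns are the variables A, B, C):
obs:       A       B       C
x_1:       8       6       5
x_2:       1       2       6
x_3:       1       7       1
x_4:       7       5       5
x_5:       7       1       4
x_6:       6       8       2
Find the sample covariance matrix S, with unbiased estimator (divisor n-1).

Step 1 — column means:
  mean(A) = (8 + 1 + 1 + 7 + 7 + 6) / 6 = 30/6 = 5
  mean(B) = (6 + 2 + 7 + 5 + 1 + 8) / 6 = 29/6 = 4.8333
  mean(C) = (5 + 6 + 1 + 5 + 4 + 2) / 6 = 23/6 = 3.8333

Step 2 — sample covariance S[i,j] = (1/(n-1)) · Σ_k (x_{k,i} - mean_i) · (x_{k,j} - mean_j), with n-1 = 5.
  S[A,A] = ((3)·(3) + (-4)·(-4) + (-4)·(-4) + (2)·(2) + (2)·(2) + (1)·(1)) / 5 = 50/5 = 10
  S[A,B] = ((3)·(1.1667) + (-4)·(-2.8333) + (-4)·(2.1667) + (2)·(0.1667) + (2)·(-3.8333) + (1)·(3.1667)) / 5 = 2/5 = 0.4
  S[A,C] = ((3)·(1.1667) + (-4)·(2.1667) + (-4)·(-2.8333) + (2)·(1.1667) + (2)·(0.1667) + (1)·(-1.8333)) / 5 = 7/5 = 1.4
  S[B,B] = ((1.1667)·(1.1667) + (-2.8333)·(-2.8333) + (2.1667)·(2.1667) + (0.1667)·(0.1667) + (-3.8333)·(-3.8333) + (3.1667)·(3.1667)) / 5 = 38.8333/5 = 7.7667
  S[B,C] = ((1.1667)·(1.1667) + (-2.8333)·(2.1667) + (2.1667)·(-2.8333) + (0.1667)·(1.1667) + (-3.8333)·(0.1667) + (3.1667)·(-1.8333)) / 5 = -17.1667/5 = -3.4333
  S[C,C] = ((1.1667)·(1.1667) + (2.1667)·(2.1667) + (-2.8333)·(-2.8333) + (1.1667)·(1.1667) + (0.1667)·(0.1667) + (-1.8333)·(-1.8333)) / 5 = 18.8333/5 = 3.7667

S is symmetric (S[j,i] = S[i,j]). Assembling:

S = [[10, 0.4, 1.4],
 [0.4, 7.7667, -3.4333],
 [1.4, -3.4333, 3.7667]]


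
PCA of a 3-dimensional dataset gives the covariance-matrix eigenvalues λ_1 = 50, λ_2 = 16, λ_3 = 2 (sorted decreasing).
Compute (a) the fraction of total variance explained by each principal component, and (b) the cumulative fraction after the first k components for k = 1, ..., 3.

Step 1 — total variance = trace(Sigma) = Σ λ_i = 50 + 16 + 2 = 68.

Step 2 — fraction explained by component i = λ_i / Σ λ:
  PC1: 50/68 = 0.7353
  PC2: 16/68 = 0.2353
  PC3: 2/68 = 0.0294

Step 3 — cumulative fraction after k components = (λ_1 + ... + λ_k) / Σ λ:
  k = 1: 50/68 = 0.7353
  k = 2: (50 + 16)/68 = 66/68 = 0.9706
  k = 3: (50 + 16 + 2)/68 = 68/68 = 1

Summary (fraction, with percent):

explained: PC1 0.7353 (73.53%), PC2 0.2353 (23.53%), PC3 0.0294 (2.94%);  cumulative: 0.7353, 0.9706, 1


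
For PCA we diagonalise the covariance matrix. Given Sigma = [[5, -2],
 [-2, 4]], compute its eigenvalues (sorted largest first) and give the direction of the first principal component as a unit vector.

Step 1 — characteristic polynomial of 2×2 Sigma:
  det(Sigma - λI) = λ² - trace · λ + det = 0.
  trace = 5 + 4 = 9, det = 5·4 - (-2)² = 16.
Step 2 — discriminant:
  Δ = trace² - 4·det = 81 - 64 = 17.
Step 3 — eigenvalues:
  λ = (trace ± √Δ)/2 = (9 ± 4.1231)/2,
  λ_1 = 6.5616,  λ_2 = 2.4384.

Step 4 — unit eigenvector for λ_1: solve (Sigma - λ_1 I)v = 0. First row:
  (5 - 6.5616)·v_x + (-2)·v_y = 0, i.e. (-1.5616)·v_x + (-2)·v_y = 0,
  so v ∝ (b, λ_1 - a) = (-2, 1.5616); multiply by -1 so the first entry is positive: u = (2, -1.5616).
  ||u|| = √((2)² + (-1.5616)²) = √(6.4384) ≈ 2.5374,
  v_1 = u/||u|| ≈ (0.7882, -0.6154) (||v_1|| = 1).

λ_1 = 6.5616,  λ_2 = 2.4384;  v_1 ≈ (0.7882, -0.6154)


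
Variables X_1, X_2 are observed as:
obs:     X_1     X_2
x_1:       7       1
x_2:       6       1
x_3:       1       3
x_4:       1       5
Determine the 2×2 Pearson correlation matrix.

Step 1 — column means:
  mean(X_1) = (7 + 6 + 1 + 1) / 4 = 15/4 = 3.75
  mean(X_2) = (1 + 1 + 3 + 5) / 4 = 10/4 = 2.5

Step 2 — sample variances and covariances s[i,j] = (1/(n-1)) · Σ_k (x_{k,i} - mean_i) · (x_{k,j} - mean_j), with n-1 = 3:
  s[X_1,X_1] = ((3.25)·(3.25) + (2.25)·(2.25) + (-2.75)·(-2.75) + (-2.75)·(-2.75)) / 3 = 30.75/3 = 10.25
  s[X_1,X_2] = ((3.25)·(-1.5) + (2.25)·(-1.5) + (-2.75)·(0.5) + (-2.75)·(2.5)) / 3 = -16.5/3 = -5.5
  s[X_2,X_2] = ((-1.5)·(-1.5) + (-1.5)·(-1.5) + (0.5)·(0.5) + (2.5)·(2.5)) / 3 = 11/3 = 3.6667
  Sample standard deviations s_i = √(s[i,i]):
  s(X_1) = √(10.25) = 3.2016
  s(X_2) = √(3.6667) = 1.9149

Step 3 — r_{ij} = s_{ij} / (s_i · s_j):
  r[X_1,X_1] = 1 (diagonal).
  r[X_1,X_2] = -5.5 / (3.2016 · 1.9149) = -5.5 / 6.1305 = -0.8971
  r[X_2,X_2] = 1 (diagonal).

R is symmetric with unit diagonal. Assembling:

R = [[1, -0.8971],
 [-0.8971, 1]]


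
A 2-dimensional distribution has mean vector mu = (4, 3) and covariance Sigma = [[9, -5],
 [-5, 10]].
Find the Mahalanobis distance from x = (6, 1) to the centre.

Step 1 — centre the observation: (x - mu) = (2, -2).

Step 2 — invert Sigma. det(Sigma) = 9·10 - (-5)² = 65.
  Sigma^{-1} = (1/det) · [[d, -b], [-b, a]] = [[0.1538, 0.0769],
 [0.0769, 0.1385]].

Step 3 — form the quadratic (x - mu)^T · Sigma^{-1} · (x - mu):
  Sigma^{-1} · (x - mu) = (0.1538, -0.1231).
  (x - mu)^T · [Sigma^{-1} · (x - mu)] = (2)·(0.1538) + (-2)·(-0.1231) = 0.5538.

Step 4 — take square root: d = √(0.5538) ≈ 0.7442.

d(x, mu) = √(0.5538) ≈ 0.7442


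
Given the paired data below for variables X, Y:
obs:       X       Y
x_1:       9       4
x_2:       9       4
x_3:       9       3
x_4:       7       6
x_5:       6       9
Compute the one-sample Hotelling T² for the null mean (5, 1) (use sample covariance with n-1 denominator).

Step 1 — sample mean vector:
  mean(X) = (9 + 9 + 9 + 7 + 6) / 5 = 40/5 = 8
  mean(Y) = (4 + 4 + 3 + 6 + 9) / 5 = 26/5 = 5.2
  x̄ = (8, 5.2),  deviation x̄ - mu_0 = (8, 5.2) - (5, 1) = (3, 4.2).

Step 2 — sample covariance matrix, S[i,j] = (1/(n-1)) · Σ_k (x_{k,i} - mean_i) · (x_{k,j} - mean_j), divisor n-1 = 4:
  S[X,X] = ((1)·(1) + (1)·(1) + (1)·(1) + (-1)·(-1) + (-2)·(-2)) / 4 = 8/4 = 2
  S[X,Y] = ((1)·(-1.2) + (1)·(-1.2) + (1)·(-2.2) + (-1)·(0.8) + (-2)·(3.8)) / 4 = -13/4 = -3.25
  S[Y,Y] = ((-1.2)·(-1.2) + (-1.2)·(-1.2) + (-2.2)·(-2.2) + (0.8)·(0.8) + (3.8)·(3.8)) / 4 = 22.8/4 = 5.7
  S = [[2, -3.25],
 [-3.25, 5.7]].

Step 3 — invert S. det(S) = 2·5.7 - (-3.25)² = 0.8375.
  S^{-1} = (1/det) · [[d, -b], [-b, a]] = [[6.806, 3.8806],
 [3.8806, 2.3881]].

Step 4 — quadratic form (x̄ - mu_0)^T · S^{-1} · (x̄ - mu_0):
  S^{-1} · (x̄ - mu_0) = (36.7164, 21.6716),
  (x̄ - mu_0)^T · [...] = (3)·(36.7164) + (4.2)·(21.6716) = 201.1701.

Step 5 — scale by n: T² = 5 · 201.1701 = 1005.8507.

T² ≈ 1005.8507
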